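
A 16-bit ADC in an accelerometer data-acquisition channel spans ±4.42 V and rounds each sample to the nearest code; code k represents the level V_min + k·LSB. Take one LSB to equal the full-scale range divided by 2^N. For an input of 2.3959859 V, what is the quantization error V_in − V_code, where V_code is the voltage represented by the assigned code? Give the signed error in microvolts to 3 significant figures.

−24.2 µV

The full-scale span is 4.42 − (-4.42) = 8.84 V. LSB = 8.84 V / 2^16 ≈ 134.9 µV.
(V_in − V_min)/LSB = (2.3959859 − (-4.42)) × 65536/8.84 = 50530.8204 → nearest code k = 50531.
V_code = -4.42 + (50531/65536) × 8.84 = 2.3960101318 V.
e = 2.3959859 − (2.3960101318) = −24.2 µV.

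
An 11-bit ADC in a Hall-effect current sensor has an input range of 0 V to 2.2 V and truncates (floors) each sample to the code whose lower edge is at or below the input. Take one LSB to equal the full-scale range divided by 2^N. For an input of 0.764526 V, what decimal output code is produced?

711

V_FS = 2.2 V. LSB = 2.2 V / 2^11 ≈ 1.074 mV.
V_in − V_min = 0.764526 − (0) = 0.764526 V.
Divide by LSB: 0.764526 × 2048/2.2 = 711.7042.
Truncating gives code 711.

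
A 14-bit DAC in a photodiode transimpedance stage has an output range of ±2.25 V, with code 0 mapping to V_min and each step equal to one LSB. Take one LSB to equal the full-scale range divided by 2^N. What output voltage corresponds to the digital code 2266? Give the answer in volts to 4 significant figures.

-1.628 V

The full-scale span is 2.25 − (-2.25) = 4.5 V. LSB = 4.5 V / 2^14.
V_out = V_min + code × LSB = -2.25 V + 2266 × 4.5 V / 16384
      = -2.25 V + 0.622375 V = -1.62762 V.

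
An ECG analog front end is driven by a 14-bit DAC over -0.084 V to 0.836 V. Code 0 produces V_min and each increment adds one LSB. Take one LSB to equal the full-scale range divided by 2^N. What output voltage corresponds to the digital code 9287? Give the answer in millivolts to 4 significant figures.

437.5 mV

The full-scale span is 0.836 − (-0.084) = 0.92 V. LSB = 0.92 V / 2^14.
V_out = -0.084 + 9287 × (0.92/16384) V
      = -0.084 + 0.521487 = 0.437487 V.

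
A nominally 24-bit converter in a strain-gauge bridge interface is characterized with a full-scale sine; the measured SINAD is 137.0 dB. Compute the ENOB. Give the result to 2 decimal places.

Inverting SNR = 6.02 N + 1.76: N_eff = (137.0 − 1.76)/6.02 = 22.4651.

22.47 bits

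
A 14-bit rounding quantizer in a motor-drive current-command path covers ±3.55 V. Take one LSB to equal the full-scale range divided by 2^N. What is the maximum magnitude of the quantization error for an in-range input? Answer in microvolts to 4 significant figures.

216.7 µV

Span: 3.55 V − (-3.55 V) = 7.1 V.
Step size = 7.1/16384 V = 433.350 µV.
|e|_max = LSB/2 = 216.7 µV.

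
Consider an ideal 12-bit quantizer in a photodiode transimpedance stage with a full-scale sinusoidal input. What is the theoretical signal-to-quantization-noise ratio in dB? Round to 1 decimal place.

74.0 dB

6.02(12) + 1.76 = 72.24 + 1.76 = 74.00 dB.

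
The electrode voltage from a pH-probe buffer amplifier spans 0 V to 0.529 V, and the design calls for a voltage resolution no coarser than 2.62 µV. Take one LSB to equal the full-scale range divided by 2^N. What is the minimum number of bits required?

V_FS = 0.529 V.
0.529 V / 2.62 µV = 201900. Since 2^17 = 131072 and 2^18 = 262144, N = 18.

18 bits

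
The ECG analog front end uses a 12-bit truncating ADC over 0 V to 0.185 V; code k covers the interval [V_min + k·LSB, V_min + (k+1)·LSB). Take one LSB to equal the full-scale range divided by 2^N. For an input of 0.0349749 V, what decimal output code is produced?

774

Span = 0.185 V. LSB = 0.185 V / 2^12 ≈ 45.17 µV.
code = ⌊(V_in − V_min)/LSB⌋ = ⌊(V_in − V_min) × 2^12 / range⌋
     = ⌊(0.0349749 − (0)) × 4096 / 0.185⌋ = ⌊0.0349749 × 4096/0.185⌋
     = ⌊774.363⌋ = 774.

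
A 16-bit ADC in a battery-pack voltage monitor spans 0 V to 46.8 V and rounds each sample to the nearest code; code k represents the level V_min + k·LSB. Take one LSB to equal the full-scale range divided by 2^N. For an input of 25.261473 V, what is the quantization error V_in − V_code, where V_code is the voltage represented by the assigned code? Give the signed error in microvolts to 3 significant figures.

Range is 46.8 V. LSB = 46.8 V / 2^16 ≈ 0.7141 mV.
(V_in − V_min)/LSB = (25.261473 − (0)) × 65536/46.8 = 35374.6986 → nearest code k = 35375.
V_code = 0 + (35375/65536) × 46.8 = 25.261688232 V.
e = 25.261473 − (25.261688232) = −215 µV.

−215 µV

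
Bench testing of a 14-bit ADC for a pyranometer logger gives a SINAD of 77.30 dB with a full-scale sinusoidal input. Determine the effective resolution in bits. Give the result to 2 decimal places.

12.55 bits

(77.30 − 1.76) / 6.02 = 75.54/6.02 = 12.5482 effective bits.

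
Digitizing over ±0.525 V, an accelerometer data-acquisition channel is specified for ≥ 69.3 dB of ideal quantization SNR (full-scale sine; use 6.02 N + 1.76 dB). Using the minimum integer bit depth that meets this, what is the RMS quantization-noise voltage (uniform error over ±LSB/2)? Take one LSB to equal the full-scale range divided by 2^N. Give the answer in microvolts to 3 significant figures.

74.0 µV

Span: 0.525 V − (-0.525 V) = 1.05 V.
Solving 6.02 N ≥ 69.3 − 1.76: N ≥ 11.219. Round up → N = 12.
One LSB is 1.05 V / 4096 = 256.35 µV.
RMS noise = LSB/√12 = 74.0 µV.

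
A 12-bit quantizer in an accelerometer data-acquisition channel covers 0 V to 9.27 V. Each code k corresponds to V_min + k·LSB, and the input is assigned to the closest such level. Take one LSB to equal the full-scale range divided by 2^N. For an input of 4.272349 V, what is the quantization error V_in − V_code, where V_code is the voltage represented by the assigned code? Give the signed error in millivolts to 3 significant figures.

−0.542 mV

Range is 9.27 V. LSB = 9.27 V / 2^12 ≈ 2.263 mV.
Position in LSBs: (4.272349 − (0)) × 4096/9.27 = 1887.7607; rounding gives k = 1888.
Reconstructed level: 0 + 1888 × 9.27/4096 V = 4.272890625 V.
V_in − V_code = 4.272349 − (4.272890625) = −0.542 mV.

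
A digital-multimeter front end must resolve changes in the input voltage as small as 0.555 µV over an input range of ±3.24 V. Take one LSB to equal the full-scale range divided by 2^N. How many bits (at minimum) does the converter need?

24 bits

The full-scale span is 3.24 − (-3.24) = 6.48 V.
Required number of levels: 6.48/0.555 µV = 1.1676e7; smallest N with 2^N ≥ that is 24.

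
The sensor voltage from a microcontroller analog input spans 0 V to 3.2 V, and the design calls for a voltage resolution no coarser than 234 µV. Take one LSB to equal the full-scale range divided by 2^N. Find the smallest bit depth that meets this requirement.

14 bits

Span = 3.2 V.
Levels needed ≥ 3.2/234 µV = 13680. 2^14 = 16384 suffices, so N_min = 14.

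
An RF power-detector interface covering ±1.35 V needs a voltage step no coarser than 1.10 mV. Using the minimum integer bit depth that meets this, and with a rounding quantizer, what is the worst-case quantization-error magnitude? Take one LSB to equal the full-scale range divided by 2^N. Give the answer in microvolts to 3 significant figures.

Range = 1.35 − (-1.35) = 2.7 V.
Required number of levels: 2.7/1.10 mV = 2454.5; smallest N with 2^N ≥ that is 12.
Step size = 2.7/4096 V = 0.65918 mV.
|e|_max = LSB/2 = 330 µV.

330 µV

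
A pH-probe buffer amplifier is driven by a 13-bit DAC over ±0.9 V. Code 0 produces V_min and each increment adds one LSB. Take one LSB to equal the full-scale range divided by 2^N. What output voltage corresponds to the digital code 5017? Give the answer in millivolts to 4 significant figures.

Span: 0.9 V − (-0.9 V) = 1.8 V. LSB = 1.8 V / 2^13.
Output = V_min + (5017/8192) × range = -0.9 + 0.612427 × 1.8 V
      = -0.9 + 1.10237 = 0.202368 V.

202.4 mV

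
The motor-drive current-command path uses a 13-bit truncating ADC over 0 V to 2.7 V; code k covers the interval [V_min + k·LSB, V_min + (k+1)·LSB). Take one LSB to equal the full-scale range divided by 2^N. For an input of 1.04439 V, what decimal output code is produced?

3168

Full-scale range = 2.7 V. LSB = 2.7 V / 2^13 ≈ 329.6 µV.
(V_in − V_min) × 2^13/range = (1.04439 − (0)) × 8192/2.7 = 3168.757.
Floor → code = 3168.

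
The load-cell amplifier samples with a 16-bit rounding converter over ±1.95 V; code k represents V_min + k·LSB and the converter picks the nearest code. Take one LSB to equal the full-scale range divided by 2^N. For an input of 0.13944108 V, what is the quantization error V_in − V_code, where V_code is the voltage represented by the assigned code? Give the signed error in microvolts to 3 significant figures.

+10.8 µV

Full-scale range = 1.95 V − (-1.95 V) = 3.9 V. LSB = 3.9 V / 2^16 ≈ 59.51 µV.
(0.13944108 − (-1.95)) / LSB = 2.08944108 × 65536/3.9 = 35111.1822. Nearest integer: k = 35111.
V_code = V_min + k × range/2^16 = -1.95 + 35111 × 3.9/65536 = 0.13943023682 V.
V_in − V_code = 0.13944108 − (0.13943023682) = +10.8 µV.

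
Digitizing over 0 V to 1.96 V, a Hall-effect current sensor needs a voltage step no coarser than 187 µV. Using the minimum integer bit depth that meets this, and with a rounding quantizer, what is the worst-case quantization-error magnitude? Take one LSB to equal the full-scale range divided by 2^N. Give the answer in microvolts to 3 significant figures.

59.8 µV

Full-scale range = 1.96 V.
Levels needed ≥ 1.96/187 µV = 10480. 2^14 = 16384 suffices, so N_min = 14.
LSB = 1.96 V / 2^14 = 119.63 µV.
Half an LSB is 59.8 µV.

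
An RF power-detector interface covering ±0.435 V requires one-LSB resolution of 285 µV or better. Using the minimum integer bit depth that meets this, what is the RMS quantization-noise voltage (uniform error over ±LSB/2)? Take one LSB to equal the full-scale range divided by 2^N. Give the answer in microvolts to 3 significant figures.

The full-scale span is 0.435 − (-0.435) = 0.87 V.
Required number of levels: 0.87/285 µV = 3052.6; smallest N with 2^N ≥ that is 12.
LSB = 0.87 V ÷ 2^12 = 0.87/4096 V = 212.40 µV.
V_rms = LSB/√12 = 61.3 µV.

61.3 µV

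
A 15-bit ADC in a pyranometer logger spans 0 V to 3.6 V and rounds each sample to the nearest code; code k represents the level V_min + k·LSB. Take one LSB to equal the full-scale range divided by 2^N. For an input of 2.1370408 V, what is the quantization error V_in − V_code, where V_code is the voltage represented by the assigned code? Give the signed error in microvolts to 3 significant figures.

−19.7 µV

Span = 3.6 V. LSB = 3.6 V / 2^15 ≈ 109.9 µV.
Position in LSBs: (2.1370408 − (0)) × 32768/3.6 = 19451.8203; rounding gives k = 19452.
V_code = 0 + (19452/32768) × 3.6 = 2.1370605469 V.
V_in − V_code = 2.1370408 − (2.1370605469) = −19.7 µV.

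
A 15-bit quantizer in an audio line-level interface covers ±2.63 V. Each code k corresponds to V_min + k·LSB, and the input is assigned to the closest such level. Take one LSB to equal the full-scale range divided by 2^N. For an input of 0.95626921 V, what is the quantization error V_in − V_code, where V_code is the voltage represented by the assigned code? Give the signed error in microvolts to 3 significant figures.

+36.9 µV

Span: 2.63 V − (-2.63 V) = 5.26 V. LSB = 5.26 V / 2^15 ≈ 160.5 µV.
(V_in − V_min)/LSB = (0.95626921 − (-2.63)) × 32768/5.26 = 22341.2299 → nearest code k = 22341.
V_code = -2.63 + (22341/32768) × 5.26 = 0.95623229980 V.
V_in − V_code = 0.95626921 − (0.95623229980) = +36.9 µV.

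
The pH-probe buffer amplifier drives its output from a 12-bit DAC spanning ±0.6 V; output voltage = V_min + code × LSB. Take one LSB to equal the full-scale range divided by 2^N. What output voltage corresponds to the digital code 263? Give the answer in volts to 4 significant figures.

-0.5229 V

The full-scale span is 0.6 − (-0.6) = 1.2 V. LSB = 1.2 V / 2^12.
Output = V_min + (263/4096) × range = -0.6 + 0.0642090 × 1.2 V
      = -0.6 + 0.0770508 = -0.522949 V.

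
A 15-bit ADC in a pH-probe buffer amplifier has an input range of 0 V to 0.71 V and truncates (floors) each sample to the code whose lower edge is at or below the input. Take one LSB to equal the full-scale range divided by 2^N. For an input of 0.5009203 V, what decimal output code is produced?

Range is 0.71 V. LSB = 0.71 V / 2^15 ≈ 21.67 µV.
code = ⌊(V_in − V_min)/LSB⌋ = ⌊(V_in − V_min) × 2^15 / range⌋
     = ⌊(0.5009203 − (0)) × 32768 / 0.71⌋ = ⌊0.5009203 × 32768/0.71⌋
     = ⌊23118.530⌋ = 23118.

23118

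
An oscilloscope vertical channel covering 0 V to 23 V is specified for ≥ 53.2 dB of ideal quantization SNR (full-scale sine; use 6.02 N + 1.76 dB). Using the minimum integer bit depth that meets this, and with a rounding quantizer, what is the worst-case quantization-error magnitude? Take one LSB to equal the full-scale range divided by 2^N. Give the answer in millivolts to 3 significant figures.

22.5 mV

V_FS = 23 V.
Solving 6.02 N ≥ 53.2 − 1.76: N ≥ 8.545. Round up → N = 9.
LSB = 23 V / 2^9 = 44.922 mV.
Max error for round-to-nearest is LSB/2 = 22.5 mV.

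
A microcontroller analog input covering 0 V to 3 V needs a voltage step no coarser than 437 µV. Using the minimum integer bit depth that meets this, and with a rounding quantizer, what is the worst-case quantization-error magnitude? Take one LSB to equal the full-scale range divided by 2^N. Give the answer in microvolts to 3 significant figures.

183 µV

Range is 3 V.
Required number of levels: 3/437 µV = 6865.0; smallest N with 2^N ≥ that is 13.
LSB = 3 V / 2^13 = 366.21 µV.
|e|_max = LSB/2 = 183 µV.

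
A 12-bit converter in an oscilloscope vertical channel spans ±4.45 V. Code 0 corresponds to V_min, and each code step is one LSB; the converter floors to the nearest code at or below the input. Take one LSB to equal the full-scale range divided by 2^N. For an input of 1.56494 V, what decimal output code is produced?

2768

The full-scale span is 4.45 − (-4.45) = 8.9 V. LSB = 8.9 V / 2^12 ≈ 2.173 mV.
code = ⌊(V_in − V_min)/LSB⌋ = ⌊(V_in − V_min) × 2^12 / range⌋
     = ⌊(1.56494 − (-4.45)) × 4096 / 8.9⌋ = ⌊6.01494 × 4096/8.9⌋
     = ⌊2768.224⌋ = 2768.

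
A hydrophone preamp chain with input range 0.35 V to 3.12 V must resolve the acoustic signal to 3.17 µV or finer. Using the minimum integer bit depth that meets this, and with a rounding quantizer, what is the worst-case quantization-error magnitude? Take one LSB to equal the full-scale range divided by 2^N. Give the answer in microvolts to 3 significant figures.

Span: 3.12 V − (0.35 V) = 2.77 V.
Need 2^N ≥ 2.77 V / 3.17 µV = 873800 → N_min = 20.
LSB = 2.77 V ÷ 2^20 = 2.77/1048576 V = 2.6417 µV.
Half an LSB is 1.32 µV.

1.32 µV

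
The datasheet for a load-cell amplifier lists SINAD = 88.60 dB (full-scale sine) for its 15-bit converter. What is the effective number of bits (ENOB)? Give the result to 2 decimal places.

Inverting SNR = 6.02 N + 1.76: N_eff = (88.60 − 1.76)/6.02 = 14.4252.

14.43 bits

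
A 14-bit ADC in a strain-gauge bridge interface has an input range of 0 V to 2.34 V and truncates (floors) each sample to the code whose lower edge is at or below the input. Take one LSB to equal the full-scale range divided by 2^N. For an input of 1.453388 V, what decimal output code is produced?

10176

Full-scale range = 2.34 V. LSB = 2.34 V / 2^14 ≈ 142.8 µV.
(V_in − V_min) × 2^14/range = (1.453388 − (0)) × 16384/2.34 = 10176.200.
Floor → code = 10176.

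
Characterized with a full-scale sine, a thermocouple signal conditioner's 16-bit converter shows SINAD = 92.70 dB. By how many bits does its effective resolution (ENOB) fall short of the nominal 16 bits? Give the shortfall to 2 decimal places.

Effective bits = (92.70 − 1.76)/6.02 = 15.1063.
16 − 15.1063 = 0.89 bits below nominal.

0.89 bits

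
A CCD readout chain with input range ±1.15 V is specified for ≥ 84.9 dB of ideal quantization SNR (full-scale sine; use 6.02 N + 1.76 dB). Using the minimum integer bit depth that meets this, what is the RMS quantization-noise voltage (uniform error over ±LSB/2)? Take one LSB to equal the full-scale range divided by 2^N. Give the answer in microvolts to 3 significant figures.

Full-scale range = 1.15 V − (-1.15 V) = 2.3 V.
Required N = ⌈(84.9 − 1.76)/6.02⌉ = ⌈13.811⌉ = 14.
Step size = 2.3/16384 V = 140.38 µV.
V_rms = LSB/√12 = 40.5 µV.

40.5 µV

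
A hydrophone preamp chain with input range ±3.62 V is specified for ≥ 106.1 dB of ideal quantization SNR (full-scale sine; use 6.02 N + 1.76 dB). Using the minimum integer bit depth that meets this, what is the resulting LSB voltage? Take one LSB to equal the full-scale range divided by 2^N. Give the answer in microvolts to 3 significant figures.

27.6 µV

The full-scale span is 3.62 − (-3.62) = 7.24 V.
Solving 6.02 N ≥ 106.1 − 1.76: N ≥ 17.332. Round up → N = 18.
Step size = 7.24/262144 V = 27.6 µV.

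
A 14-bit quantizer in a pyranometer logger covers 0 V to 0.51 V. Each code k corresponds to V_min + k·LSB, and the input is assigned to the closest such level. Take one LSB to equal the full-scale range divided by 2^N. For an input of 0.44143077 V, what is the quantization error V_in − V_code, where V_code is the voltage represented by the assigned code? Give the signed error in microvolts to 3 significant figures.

Full-scale range = 0.51 V. LSB = 0.51 V / 2^14 ≈ 31.13 µV.
Position in LSBs: (0.44143077 − (0)) × 16384/0.51 = 14181.1799; rounding gives k = 14181.
V_code = 0 + (14181/16384) × 0.51 = 0.44142517090 V.
Error = V_in − V_code = 0.44143077 − (0.44142517090) = +5.60 µV.

+5.60 µV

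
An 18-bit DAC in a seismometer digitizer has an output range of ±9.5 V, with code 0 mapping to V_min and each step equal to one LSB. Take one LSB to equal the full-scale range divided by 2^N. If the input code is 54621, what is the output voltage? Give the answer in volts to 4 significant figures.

The full-scale span is 9.5 − (-9.5) = 19 V. LSB = 19 V / 2^18.
V_out = V_min + code × LSB = -9.5 V + 54621 × 19 V / 262144
      = -9.5 + 3.95889 = -5.54111 V.

-5.541 V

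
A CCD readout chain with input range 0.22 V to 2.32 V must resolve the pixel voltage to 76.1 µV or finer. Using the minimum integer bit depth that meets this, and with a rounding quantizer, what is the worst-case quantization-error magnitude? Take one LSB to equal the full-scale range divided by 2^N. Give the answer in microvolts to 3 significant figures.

32.0 µV

Full-scale range = 2.32 V − (0.22 V) = 2.1 V.
Required number of levels: 2.1/76.1 µV = 27595; smallest N with 2^N ≥ that is 15.
One LSB is 2.1 V / 32768 = 64.087 µV.
Max error for round-to-nearest is LSB/2 = 32.0 µV.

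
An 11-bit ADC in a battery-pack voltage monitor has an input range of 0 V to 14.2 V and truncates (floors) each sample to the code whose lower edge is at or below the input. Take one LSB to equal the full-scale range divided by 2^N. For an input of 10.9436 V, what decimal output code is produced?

1578

Full-scale range = 14.2 V. LSB = 14.2 V / 2^11 ≈ 6.934 mV.
(V_in − V_min) × 2^11/range = (10.9436 − (0)) × 2048/14.2 = 1578.345.
Floor → code = 1578.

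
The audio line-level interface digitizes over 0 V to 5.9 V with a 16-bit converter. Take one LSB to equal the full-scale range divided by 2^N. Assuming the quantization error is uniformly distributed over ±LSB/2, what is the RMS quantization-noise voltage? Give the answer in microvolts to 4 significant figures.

Span = 5.9 V.
Step size = 5.9/65536 V = 90.0269 µV.
RMS of a uniform error over width LSB is LSB/√12 = 25.99 µV.

25.99 µV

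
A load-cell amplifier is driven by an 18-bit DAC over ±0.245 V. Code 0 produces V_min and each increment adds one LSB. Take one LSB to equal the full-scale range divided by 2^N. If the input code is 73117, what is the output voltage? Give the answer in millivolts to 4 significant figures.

Full-scale range = 0.245 V − (-0.245 V) = 0.49 V. LSB = 0.49 V / 2^18.
V_out = V_min + code × LSB = -0.245 V + 73117 × 0.49 V / 262144
      = -0.245 V + 0.136670 V = -0.108330 V.

-108.3 mV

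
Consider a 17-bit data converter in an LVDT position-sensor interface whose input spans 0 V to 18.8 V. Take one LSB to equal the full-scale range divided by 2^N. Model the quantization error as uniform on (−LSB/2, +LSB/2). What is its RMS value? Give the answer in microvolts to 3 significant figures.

41.4 µV

Full-scale range = 18.8 V.
Step size = 18.8/131072 V = 143.43 µV.
σ_q = LSB/√12 = 143.43 µV/3.4641 = 41.4 µV.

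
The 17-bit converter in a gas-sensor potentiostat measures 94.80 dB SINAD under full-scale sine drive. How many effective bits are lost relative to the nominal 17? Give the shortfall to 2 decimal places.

1.54 bits

N_eff = (94.80 − 1.76)/6.02 = 15.4551 bits.
Lost resolution: 17 − 15.4551 = 1.5449 bits.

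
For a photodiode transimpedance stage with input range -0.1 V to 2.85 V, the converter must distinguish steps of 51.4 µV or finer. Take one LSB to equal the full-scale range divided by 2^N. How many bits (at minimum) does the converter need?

Range = 2.85 − (-0.1) = 2.95 V.
Required number of levels: 2.95/51.4 µV = 57393; smallest N with 2^N ≥ that is 16.

16 bits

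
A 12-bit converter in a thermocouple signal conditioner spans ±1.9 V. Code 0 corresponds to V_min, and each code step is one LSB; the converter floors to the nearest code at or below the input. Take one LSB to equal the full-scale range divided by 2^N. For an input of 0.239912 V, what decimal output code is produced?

Full-scale range = 1.9 V − (-1.9 V) = 3.8 V. LSB = 3.8 V / 2^12 ≈ 0.9277 mV.
V_in − V_min = 0.239912 − (-1.9) = 2.139912 V.
Divide by LSB: 2.139912 × 4096/3.8 = 2306.5999.
Truncating gives code 2306.

2306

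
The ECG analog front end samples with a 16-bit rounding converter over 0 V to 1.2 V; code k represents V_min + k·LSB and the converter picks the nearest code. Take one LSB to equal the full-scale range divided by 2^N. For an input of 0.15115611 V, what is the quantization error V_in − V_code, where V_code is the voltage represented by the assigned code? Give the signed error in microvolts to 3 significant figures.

+2.55 µV

Span = 1.2 V. LSB = 1.2 V / 2^16 ≈ 18.31 µV.
Position in LSBs: (0.15115611 − (0)) × 65536/1.2 = 8255.1390; rounding gives k = 8255.
V_code = V_min + k × range/2^16 = 0 + 8255 × 1.2/65536 = 0.15115356445 V.
V_in − V_code = 0.15115611 − (0.15115356445) = +2.55 µV.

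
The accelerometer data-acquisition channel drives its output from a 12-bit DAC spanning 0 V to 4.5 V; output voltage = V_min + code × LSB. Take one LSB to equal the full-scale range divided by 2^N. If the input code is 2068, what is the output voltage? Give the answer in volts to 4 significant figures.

Full-scale range = 4.5 V. LSB = 4.5 V / 2^12.
Output = V_min + (2068/4096) × range = 0 + 0.504883 × 4.5 V
      = 0 V + 2.27197 V = 2.27197 V.

2.272 V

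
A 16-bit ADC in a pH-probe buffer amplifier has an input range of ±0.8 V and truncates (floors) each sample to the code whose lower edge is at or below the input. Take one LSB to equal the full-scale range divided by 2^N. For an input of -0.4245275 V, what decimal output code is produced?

15379

Full-scale range = 0.8 V − (-0.8 V) = 1.6 V. LSB = 1.6 V / 2^16 ≈ 24.41 µV.
code = ⌊(V_in − V_min)/LSB⌋ = ⌊(V_in − V_min) × 2^16 / range⌋
     = ⌊(-0.4245275 − (-0.8)) × 65536 / 1.6⌋ = ⌊0.3754725 × 65536/1.6⌋
     = ⌊15379.354⌋ = 15379.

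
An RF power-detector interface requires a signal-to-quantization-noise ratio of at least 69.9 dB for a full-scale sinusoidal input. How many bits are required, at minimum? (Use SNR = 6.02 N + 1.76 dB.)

6.02 N + 1.76 ≥ 69.9 gives N ≥ 11.319, so the minimum integer is 12.

12 bits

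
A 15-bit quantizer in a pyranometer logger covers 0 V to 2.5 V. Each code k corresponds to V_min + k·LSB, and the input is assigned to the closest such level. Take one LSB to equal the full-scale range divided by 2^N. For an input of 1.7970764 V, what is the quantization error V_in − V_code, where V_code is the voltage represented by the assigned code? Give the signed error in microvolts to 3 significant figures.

−27.5 µV

Span = 2.5 V. LSB = 2.5 V / 2^15 ≈ 76.29 µV.
(V_in − V_min)/LSB = (1.7970764 − (0)) × 32768/2.5 = 23554.6398 → nearest code k = 23555.
V_code = V_min + k × range/2^15 = 0 + 23555 × 2.5/32768 = 1.7971038818 V.
Error = V_in − V_code = 1.7970764 − (1.7971038818) = −27.5 µV.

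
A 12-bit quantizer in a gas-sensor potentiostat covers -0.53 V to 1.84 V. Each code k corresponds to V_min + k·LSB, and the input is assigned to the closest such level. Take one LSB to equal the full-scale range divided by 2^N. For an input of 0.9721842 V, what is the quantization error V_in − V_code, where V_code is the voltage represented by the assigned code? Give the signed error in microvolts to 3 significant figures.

Full-scale range = 1.84 V − (-0.53 V) = 2.37 V. LSB = 2.37 V / 2^12 ≈ 0.5786 mV.
Position in LSBs: (0.9721842 − (-0.53)) × 4096/2.37 = 2596.1800; rounding gives k = 2596.
V_code = V_min + k × range/2^12 = -0.53 + 2596 × 2.37/4096 = 0.9720800781 V.
e = 0.9721842 − (0.9720800781) = +104 µV.

+104 µV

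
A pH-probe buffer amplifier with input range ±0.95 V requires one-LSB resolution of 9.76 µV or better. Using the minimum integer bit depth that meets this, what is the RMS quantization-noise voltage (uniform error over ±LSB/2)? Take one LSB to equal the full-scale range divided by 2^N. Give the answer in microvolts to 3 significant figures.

2.09 µV

Full-scale range = 0.95 V − (-0.95 V) = 1.9 V.
1.9 V / 9.76 µV = 194700. Since 2^17 = 131072 and 2^18 = 262144, N = 18.
One LSB is 1.9 V / 262144 = 7.2479 µV.
RMS noise = LSB/√12 = 2.09 µV.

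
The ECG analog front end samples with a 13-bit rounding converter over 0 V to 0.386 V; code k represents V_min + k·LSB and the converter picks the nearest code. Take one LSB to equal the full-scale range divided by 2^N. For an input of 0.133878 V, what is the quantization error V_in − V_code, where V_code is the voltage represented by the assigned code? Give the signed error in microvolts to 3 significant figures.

+12.5 µV

Span = 0.386 V. LSB = 0.386 V / 2^13 ≈ 47.12 µV.
(V_in − V_min)/LSB = (0.133878 − (0)) × 8192/0.386 = 2841.2657 → nearest code k = 2841.
Reconstructed level: 0 + 2841 × 0.386/8192 V = 0.1338654785 V.
V_in − V_code = 0.133878 − (0.1338654785) = +12.5 µV.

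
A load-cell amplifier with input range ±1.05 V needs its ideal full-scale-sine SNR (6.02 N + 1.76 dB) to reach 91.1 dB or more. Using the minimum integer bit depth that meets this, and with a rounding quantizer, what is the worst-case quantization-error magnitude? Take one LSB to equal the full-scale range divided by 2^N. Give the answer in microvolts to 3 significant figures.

32.0 µV

The full-scale span is 1.05 − (-1.05) = 2.1 V.
6.02 N + 1.76 ≥ 91.1 gives N ≥ 14.841, so the minimum integer is 15.
LSB = 2.1 V ÷ 2^15 = 2.1/32768 V = 64.087 µV.
Max error for round-to-nearest is LSB/2 = 32.0 µV.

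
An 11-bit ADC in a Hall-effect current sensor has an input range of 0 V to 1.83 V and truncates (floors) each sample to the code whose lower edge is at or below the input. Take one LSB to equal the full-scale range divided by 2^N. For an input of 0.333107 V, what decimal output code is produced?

372

Span = 1.83 V. LSB = 1.83 V / 2^11 ≈ 0.8936 mV.
code = ⌊(V_in − V_min)/LSB⌋ = ⌊(V_in − V_min) × 2^11 / range⌋
     = ⌊(0.333107 − (0)) × 2048 / 1.83⌋ = ⌊0.333107 × 2048/1.83⌋
     = ⌊372.789⌋ = 372.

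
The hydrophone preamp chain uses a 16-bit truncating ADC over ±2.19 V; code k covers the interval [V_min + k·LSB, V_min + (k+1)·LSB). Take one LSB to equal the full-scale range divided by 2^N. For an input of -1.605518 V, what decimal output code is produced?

Full-scale range = 2.19 V − (-2.19 V) = 4.38 V. LSB = 4.38 V / 2^16 ≈ 66.83 µV.
V_in − V_min = -1.605518 − (-2.19) = 0.584482 V.
Divide by LSB: 0.584482 × 65536/4.38 = 8745.3453.
Truncating gives code 8745.

8745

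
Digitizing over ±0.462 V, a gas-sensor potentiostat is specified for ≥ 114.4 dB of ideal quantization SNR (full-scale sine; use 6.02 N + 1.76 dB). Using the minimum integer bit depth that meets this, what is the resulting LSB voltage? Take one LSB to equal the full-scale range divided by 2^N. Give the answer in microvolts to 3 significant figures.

Full-scale range = 0.462 V − (-0.462 V) = 0.924 V.
6.02 N + 1.76 ≥ 114.4 gives N ≥ 18.711, so the minimum integer is 19.
One LSB is 0.924 V / 524288 = 1.76 µV.

1.76 µV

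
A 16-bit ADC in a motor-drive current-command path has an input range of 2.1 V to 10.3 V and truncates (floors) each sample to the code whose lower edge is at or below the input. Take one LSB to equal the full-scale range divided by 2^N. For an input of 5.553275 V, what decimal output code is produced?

27599

Range = 10.3 − (2.1) = 8.2 V. LSB = 8.2 V / 2^16 ≈ 125.1 µV.
(V_in − V_min) × 2^16/range = (5.553275 − (2.1)) × 65536/8.2 = 27599.248.
Floor → code = 27599.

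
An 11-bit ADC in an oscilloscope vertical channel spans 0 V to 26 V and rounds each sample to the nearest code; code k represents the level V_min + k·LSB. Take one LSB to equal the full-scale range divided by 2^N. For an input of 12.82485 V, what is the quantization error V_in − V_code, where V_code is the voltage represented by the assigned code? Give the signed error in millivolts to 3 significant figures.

Range is 26 V. LSB = 26 V / 2^11 ≈ 12.70 mV.
(12.82485 − (0)) / LSB = 12.82485 × 2048/26 = 1010.2036. Nearest integer: k = 1010.
Reconstructed level: 0 + 1010 × 26/2048 V = 12.82226563 V.
V_in − V_code = 12.82485 − (12.82226563) = +2.58 mV.

+2.58 mV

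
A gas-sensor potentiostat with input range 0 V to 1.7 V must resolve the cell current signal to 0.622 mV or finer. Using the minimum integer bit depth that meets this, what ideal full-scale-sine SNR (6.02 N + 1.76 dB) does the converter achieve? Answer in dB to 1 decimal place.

74.0 dB

Full-scale range = 1.7 V.
Levels needed ≥ 1.7/0.622 mV = 2733. 2^12 = 4096 suffices, so N_min = 12.
SNR = 6.02 × 12 + 1.76 = 74.00 dB.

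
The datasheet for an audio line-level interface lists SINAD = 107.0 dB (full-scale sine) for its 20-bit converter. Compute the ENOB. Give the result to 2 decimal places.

17.48 bits

Inverting SNR = 6.02 N + 1.76: N_eff = (107.0 − 1.76)/6.02 = 17.4817.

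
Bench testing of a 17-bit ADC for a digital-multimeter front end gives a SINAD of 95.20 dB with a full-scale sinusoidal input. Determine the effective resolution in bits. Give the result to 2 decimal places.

(95.20 − 1.76) / 6.02 = 93.44/6.02 = 15.5216 effective bits.

15.52 bits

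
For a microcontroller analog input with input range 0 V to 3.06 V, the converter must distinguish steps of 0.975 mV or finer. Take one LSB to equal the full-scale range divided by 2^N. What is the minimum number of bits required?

Full-scale range = 3.06 V.
Need 2^N ≥ 3.06 V / 0.975 mV = 3138 → N_min = 12.

12 bits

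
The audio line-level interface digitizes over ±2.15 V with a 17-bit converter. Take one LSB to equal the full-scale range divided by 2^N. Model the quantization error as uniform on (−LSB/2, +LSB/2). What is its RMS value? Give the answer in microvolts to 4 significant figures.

The full-scale span is 2.15 − (-2.15) = 4.3 V.
LSB = 4.3 V / 2^17 = 32.8064 µV.
σ_q = LSB/√12 = 32.8064 µV/3.4641 = 9.470 µV.

9.470 µV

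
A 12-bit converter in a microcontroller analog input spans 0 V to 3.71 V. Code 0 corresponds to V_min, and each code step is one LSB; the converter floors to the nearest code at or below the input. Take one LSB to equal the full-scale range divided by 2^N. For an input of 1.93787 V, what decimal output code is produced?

2139

Full-scale range = 3.71 V. LSB = 3.71 V / 2^12 ≈ 0.9058 mV.
V_in − V_min = 1.93787 − (0) = 1.93787 V.
Divide by LSB: 1.93787 × 4096/3.71 = 2139.4921.
Truncating gives code 2139.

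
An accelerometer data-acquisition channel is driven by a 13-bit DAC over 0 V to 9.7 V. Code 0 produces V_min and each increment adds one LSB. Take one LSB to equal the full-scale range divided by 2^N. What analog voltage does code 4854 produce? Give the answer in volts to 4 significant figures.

5.748 V

Span = 9.7 V. LSB = 9.7 V / 2^13.
V_out = 0 + 4854 × (9.7/8192) V
      = 0 V + 5.74753 V = 5.74753 V.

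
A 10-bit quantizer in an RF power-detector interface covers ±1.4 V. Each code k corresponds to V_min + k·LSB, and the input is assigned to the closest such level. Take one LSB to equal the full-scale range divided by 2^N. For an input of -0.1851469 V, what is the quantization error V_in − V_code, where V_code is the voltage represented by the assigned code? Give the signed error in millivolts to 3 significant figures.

The full-scale span is 1.4 − (-1.4) = 2.8 V. LSB = 2.8 V / 2^10 ≈ 2.734 mV.
(-0.1851469 − (-1.4)) / LSB = 1.2148531 × 1024/2.8 = 444.2891. Nearest integer: k = 444.
Reconstructed level: -1.4 + 444 × 2.8/1024 V = -0.1859375000 V.
e = -0.1851469 − (-0.1859375000) = +0.791 mV.

+0.791 mV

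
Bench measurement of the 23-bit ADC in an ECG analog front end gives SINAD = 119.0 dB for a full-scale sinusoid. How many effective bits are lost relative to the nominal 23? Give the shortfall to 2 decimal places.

N_eff = (119.0 − 1.76)/6.02 = 19.4751 bits.
23 − 19.4751 = 3.52 bits below nominal.

3.52 bits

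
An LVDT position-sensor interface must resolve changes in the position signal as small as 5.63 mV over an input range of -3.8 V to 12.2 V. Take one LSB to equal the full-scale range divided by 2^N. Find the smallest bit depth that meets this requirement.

12 bits

Span: 12.2 V − (-3.8 V) = 16 V.
Required number of levels: 16/5.63 mV = 2841.9; smallest N with 2^N ≥ that is 12.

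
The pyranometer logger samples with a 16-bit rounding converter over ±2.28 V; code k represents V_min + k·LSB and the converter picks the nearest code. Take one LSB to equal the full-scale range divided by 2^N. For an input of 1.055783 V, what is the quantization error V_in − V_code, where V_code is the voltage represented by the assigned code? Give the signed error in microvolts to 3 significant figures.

−25.1 µV

The full-scale span is 2.28 − (-2.28) = 4.56 V. LSB = 4.56 V / 2^16 ≈ 69.58 µV.
(1.055783 − (-2.28)) / LSB = 3.335783 × 65536/4.56 = 47941.6392. Nearest integer: k = 47942.
Reconstructed level: -2.28 + 47942 × 4.56/65536 V = 1.0558081055 V.
Error = V_in − V_code = 1.055783 − (1.0558081055) = −25.1 µV.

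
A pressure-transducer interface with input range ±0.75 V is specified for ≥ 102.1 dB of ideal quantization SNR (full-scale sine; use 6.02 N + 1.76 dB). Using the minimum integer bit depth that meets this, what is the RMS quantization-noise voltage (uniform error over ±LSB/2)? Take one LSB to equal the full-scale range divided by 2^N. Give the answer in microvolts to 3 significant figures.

The full-scale span is 0.75 − (-0.75) = 1.5 V.
6.02 N + 1.76 ≥ 102.1 gives N ≥ 16.668, so the minimum integer is 17.
One LSB is 1.5 V / 131072 = 11.444 µV.
RMS noise = LSB/√12 = 3.30 µV.

3.30 µV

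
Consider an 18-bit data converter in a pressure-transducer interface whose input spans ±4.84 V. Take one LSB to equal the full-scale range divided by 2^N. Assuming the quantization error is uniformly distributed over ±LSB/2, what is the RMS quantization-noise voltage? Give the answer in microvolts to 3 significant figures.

Span: 4.84 V − (-4.84 V) = 9.68 V.
Step size = 9.68/262144 V = 36.926 µV.
σ_q = LSB/√12 = 36.926 µV/3.4641 = 10.7 µV.

10.7 µV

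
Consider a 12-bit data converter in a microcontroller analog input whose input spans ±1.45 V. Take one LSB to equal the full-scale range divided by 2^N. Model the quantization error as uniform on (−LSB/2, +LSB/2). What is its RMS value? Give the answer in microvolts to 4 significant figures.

The full-scale span is 1.45 − (-1.45) = 2.9 V.
LSB = 2.9 V ÷ 2^12 = 2.9/4096 V = 0.708008 mV.
For a uniform distribution on [−LSB/2, +LSB/2], V_rms = LSB/√12 = 0.708008 mV/3.4641 = 204.4 µV.

204.4 µV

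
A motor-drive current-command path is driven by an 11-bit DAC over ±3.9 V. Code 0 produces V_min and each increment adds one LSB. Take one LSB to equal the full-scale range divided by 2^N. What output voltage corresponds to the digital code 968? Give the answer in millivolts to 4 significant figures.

-213.3 mV

Range = 3.9 − (-3.9) = 7.8 V. LSB = 7.8 V / 2^11.
V_out = -3.9 + 968 × (7.8/2048) V
      = -3.9 + 3.68672 = -0.213281 V.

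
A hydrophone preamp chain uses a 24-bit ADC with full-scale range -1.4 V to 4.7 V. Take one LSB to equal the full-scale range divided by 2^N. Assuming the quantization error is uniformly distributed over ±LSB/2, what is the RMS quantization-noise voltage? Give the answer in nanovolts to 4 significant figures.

The full-scale span is 4.7 − (-1.4) = 6.1 V.
One LSB is 6.1 V / 16777216 = 363.588 nV.
For a uniform distribution on [−LSB/2, +LSB/2], V_rms = LSB/√12 = 363.588 nV/3.4641 = 105.0 nV.

105.0 nV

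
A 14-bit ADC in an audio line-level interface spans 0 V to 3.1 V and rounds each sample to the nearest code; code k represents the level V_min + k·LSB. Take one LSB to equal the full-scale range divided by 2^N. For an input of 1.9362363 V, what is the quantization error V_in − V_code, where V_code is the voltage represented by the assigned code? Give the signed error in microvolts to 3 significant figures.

+60.8 µV

Full-scale range = 3.1 V. LSB = 3.1 V / 2^14 ≈ 189.2 µV.
Position in LSBs: (1.9362363 − (0)) × 16384/3.1 = 10233.3211; rounding gives k = 10233.
Reconstructed level: 0 + 10233 × 3.1/16384 V = 1.9361755371 V.
e = 1.9362363 − (1.9361755371) = +60.8 µV.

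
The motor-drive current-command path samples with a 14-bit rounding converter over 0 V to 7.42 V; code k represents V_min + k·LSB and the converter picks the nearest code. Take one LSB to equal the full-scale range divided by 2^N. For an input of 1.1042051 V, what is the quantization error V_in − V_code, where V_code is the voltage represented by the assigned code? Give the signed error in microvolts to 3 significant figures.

Range is 7.42 V. LSB = 7.42 V / 2^14 ≈ 452.9 µV.
Position in LSBs: (1.1042051 − (0)) × 16384/7.42 = 2438.1801; rounding gives k = 2438.
Reconstructed level: 0 + 2438 × 7.42/16384 V = 1.1041235352 V.
e = 1.1042051 − (1.1041235352) = +81.6 µV.

+81.6 µV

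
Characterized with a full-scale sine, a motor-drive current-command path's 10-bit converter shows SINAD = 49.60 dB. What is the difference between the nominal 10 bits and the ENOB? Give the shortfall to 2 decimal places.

2.05 bits

N_eff = (49.60 − 1.76)/6.02 = 7.9468 bits.
Shortfall = 10 − 7.9468 = 2.0532 bits.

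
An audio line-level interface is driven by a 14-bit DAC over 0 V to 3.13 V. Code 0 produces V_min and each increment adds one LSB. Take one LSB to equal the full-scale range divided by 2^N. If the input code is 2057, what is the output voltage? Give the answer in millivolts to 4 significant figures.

V_FS = 3.13 V. LSB = 3.13 V / 2^14.
V_out = V_min + code × LSB = 0 V + 2057 × 3.13 V / 16384
      = 0 + 0.392969 = 0.392969 V.

393.0 mV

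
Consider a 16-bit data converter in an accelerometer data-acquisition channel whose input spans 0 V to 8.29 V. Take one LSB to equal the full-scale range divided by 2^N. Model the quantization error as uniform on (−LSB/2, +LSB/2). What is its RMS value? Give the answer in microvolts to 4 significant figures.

V_FS = 8.29 V.
LSB = 8.29 V ÷ 2^16 = 8.29/65536 V = 126.495 µV.
RMS of a uniform error over width LSB is LSB/√12 = 36.52 µV.

36.52 µV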